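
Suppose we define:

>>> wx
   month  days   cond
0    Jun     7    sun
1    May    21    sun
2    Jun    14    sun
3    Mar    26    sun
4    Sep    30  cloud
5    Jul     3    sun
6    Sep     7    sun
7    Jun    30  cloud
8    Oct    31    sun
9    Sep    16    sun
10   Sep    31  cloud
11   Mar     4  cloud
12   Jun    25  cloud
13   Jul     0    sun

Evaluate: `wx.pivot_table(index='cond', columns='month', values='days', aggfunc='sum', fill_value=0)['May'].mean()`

10.5

pivot: rows=cond, cols=month, sum(days):
month  Jul  Jun  Mar  May  Oct  Sep
cond                               
cloud    0   55    4    0    0   61
sun      3   21   26   21   31   23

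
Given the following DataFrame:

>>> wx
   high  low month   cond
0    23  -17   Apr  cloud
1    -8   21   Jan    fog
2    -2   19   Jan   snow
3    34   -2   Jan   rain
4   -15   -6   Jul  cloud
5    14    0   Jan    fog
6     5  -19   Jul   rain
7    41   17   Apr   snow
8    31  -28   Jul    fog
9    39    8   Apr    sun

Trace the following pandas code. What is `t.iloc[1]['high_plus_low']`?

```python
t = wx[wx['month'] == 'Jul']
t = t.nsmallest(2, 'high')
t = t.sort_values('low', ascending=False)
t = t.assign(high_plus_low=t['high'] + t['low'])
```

-14

filter rows where month == 'Jul':
   high  low month   cond
4   -15   -6   Jul  cloud
6     5  -19   Jul   rain
8    31  -28   Jul    fog
take 2 rows with smallest high:
   high  low month   cond
4   -15   -6   Jul  cloud
6     5  -19   Jul   rain
sort by low descending:
   high  low month   cond
4   -15   -6   Jul  cloud
6     5  -19   Jul   rain
add column high_plus_low = t['high'] + t['low']:
   high  low month   cond  high_plus_low
4   -15   -6   Jul  cloud            -21
6     5  -19   Jul   rain            -14
Finally, value at position 1, column 'high_plus_low' = -14.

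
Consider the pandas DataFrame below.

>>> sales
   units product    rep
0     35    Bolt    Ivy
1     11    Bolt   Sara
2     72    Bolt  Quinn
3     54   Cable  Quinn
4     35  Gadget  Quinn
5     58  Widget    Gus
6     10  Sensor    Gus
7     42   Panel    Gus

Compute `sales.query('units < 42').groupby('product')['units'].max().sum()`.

80

filter rows where units < 42:
   units product    rep
0     35    Bolt    Ivy
1     11    Bolt   Sara
4     35  Gadget  Quinn
6     10  Sensor    Gus
group by product, max of units:
product
Bolt      35
Gadget    35
Sensor    10
Name: units, dtype: int64
Taking the sum of the resulting series gives 80.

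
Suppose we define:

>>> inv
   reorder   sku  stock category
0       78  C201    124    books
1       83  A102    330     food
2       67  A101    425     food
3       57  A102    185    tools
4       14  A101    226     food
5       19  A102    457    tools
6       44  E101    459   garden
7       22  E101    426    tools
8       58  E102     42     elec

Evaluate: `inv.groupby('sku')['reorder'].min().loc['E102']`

group by sku, min of reorder:
sku
A101    14
A102    19
C201    78
E101    22
E102    58
Name: reorder, dtype: int64
So loc['E102'] = 58.

58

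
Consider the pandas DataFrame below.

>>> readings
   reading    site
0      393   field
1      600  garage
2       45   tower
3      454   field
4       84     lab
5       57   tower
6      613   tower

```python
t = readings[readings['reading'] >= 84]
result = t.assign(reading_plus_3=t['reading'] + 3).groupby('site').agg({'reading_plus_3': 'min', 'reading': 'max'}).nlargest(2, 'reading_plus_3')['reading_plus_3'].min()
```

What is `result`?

603

filter rows where reading >= 84:
   reading    site
0      393   field
1      600  garage
3      454   field
4       84     lab
6      613   tower
add column reading_plus_3 = t['reading'] + 3:
   reading    site  reading_plus_3
0      393   field             396
1      600  garage             603
3      454   field             457
4       84     lab              87
6      613   tower             616
group by site: min(reading_plus_3), max(reading):
        reading_plus_3  reading
site                           
field              396      454
garage             603      600
lab                 87       84
tower              616      613
take 2 rows with largest reading_plus_3:
        reading_plus_3  reading
site                           
tower              616      613
garage             603      600
The min of column 'reading_plus_3' is 603.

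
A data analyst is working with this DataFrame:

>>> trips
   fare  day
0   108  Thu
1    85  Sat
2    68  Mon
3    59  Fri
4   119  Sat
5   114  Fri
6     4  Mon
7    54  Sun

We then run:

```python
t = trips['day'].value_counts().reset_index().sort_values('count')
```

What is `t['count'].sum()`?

value_counts of day:
day
Sat    2
Mon    2
Fri    2
Thu    1
Sun    1
Name: count, dtype: int64
reset_index():
   day  count
0  Sat      2
1  Mon      2
2  Fri      2
3  Thu      1
4  Sun      1
sort by count:
   day  count
3  Thu      1
4  Sun      1
0  Sat      2
1  Mon      2
2  Fri      2

8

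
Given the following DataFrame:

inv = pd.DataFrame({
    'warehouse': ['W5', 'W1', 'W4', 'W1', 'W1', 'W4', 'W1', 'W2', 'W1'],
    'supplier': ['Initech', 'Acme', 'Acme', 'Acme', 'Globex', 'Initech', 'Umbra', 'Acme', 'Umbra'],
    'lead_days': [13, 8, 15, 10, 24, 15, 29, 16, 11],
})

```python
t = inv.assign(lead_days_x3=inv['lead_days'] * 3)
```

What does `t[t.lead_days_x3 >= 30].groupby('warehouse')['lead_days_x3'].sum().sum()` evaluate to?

399

add column lead_days_x3 = inv['lead_days'] * 3:
  warehouse supplier  lead_days  lead_days_x3
0        W5  Initech         13            39
1        W1     Acme          8            24
2        W4     Acme         15            45
3        W1     Acme         10            30
4        W1   Globex         24            72
5        W4  Initech         15            45
6        W1    Umbra         29            87
7        W2     Acme         16            48
8        W1    Umbra         11            33
filter rows where lead_days_x3 >= 30:
  warehouse supplier  lead_days  lead_days_x3
0        W5  Initech         13            39
2        W4     Acme         15            45
3        W1     Acme         10            30
4        W1   Globex         24            72
5        W4  Initech         15            45
6        W1    Umbra         29            87
7        W2     Acme         16            48
8        W1    Umbra         11            33
group by warehouse, sum of lead_days_x3:
warehouse
W1    222
W2     48
W4     90
W5     39
Name: lead_days_x3, dtype: int64
Reading off the sum of the resulting series, we get 399.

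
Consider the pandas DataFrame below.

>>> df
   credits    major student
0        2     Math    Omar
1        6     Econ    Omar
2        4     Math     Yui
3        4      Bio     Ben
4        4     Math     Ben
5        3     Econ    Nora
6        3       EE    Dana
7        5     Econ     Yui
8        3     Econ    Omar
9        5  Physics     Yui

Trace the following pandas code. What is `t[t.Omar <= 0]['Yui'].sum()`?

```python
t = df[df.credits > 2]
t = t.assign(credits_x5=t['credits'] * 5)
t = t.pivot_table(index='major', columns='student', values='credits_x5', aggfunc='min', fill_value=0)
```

45

filter rows where credits > 2:
   credits    major student
1        6     Econ    Omar
2        4     Math     Yui
3        4      Bio     Ben
4        4     Math     Ben
5        3     Econ    Nora
6        3       EE    Dana
7        5     Econ     Yui
8        3     Econ    Omar
9        5  Physics     Yui
add column credits_x5 = t['credits'] * 5:
   credits    major student  credits_x5
1        6     Econ    Omar          30
2        4     Math     Yui          20
3        4      Bio     Ben          20
4        4     Math     Ben          20
5        3     Econ    Nora          15
6        3       EE    Dana          15
7        5     Econ     Yui          25
8        3     Econ    Omar          15
9        5  Physics     Yui          25
pivot: rows=major, cols=student, min(credits_x5):
student  Ben  Dana  Nora  Omar  Yui
major                              
Bio       20     0     0     0    0
EE         0    15     0     0    0
Econ       0     0    15    15   25
Math      20     0     0     0   20
Physics    0     0     0     0   25
filter rows where Omar <= 0:
student  Ben  Dana  Nora  Omar  Yui
major                              
Bio       20     0     0     0    0
EE         0    15     0     0    0
Math      20     0     0     0   20
Physics    0     0     0     0   25
sum of column 'Yui' → 45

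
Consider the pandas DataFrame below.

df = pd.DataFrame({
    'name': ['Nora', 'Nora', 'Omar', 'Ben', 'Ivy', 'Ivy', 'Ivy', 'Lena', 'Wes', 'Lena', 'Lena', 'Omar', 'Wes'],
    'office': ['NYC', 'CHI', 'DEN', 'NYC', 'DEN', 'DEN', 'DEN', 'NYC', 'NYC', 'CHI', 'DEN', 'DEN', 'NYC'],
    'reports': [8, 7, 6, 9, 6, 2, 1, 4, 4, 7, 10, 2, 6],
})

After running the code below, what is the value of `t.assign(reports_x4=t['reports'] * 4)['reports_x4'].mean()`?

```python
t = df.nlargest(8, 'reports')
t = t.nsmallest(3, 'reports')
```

take 8 rows with largest reports:
    name office  reports
10  Lena    DEN       10
3    Ben    NYC        9
0   Nora    NYC        8
1   Nora    CHI        7
9   Lena    CHI        7
2   Omar    DEN        6
4    Ivy    DEN        6
12   Wes    NYC        6
take 3 rows with smallest reports:
    name office  reports
2   Omar    DEN        6
4    Ivy    DEN        6
12   Wes    NYC        6
add column reports_x4 = t['reports'] * 4:
    name office  reports  reports_x4
2   Omar    DEN        6          24
4    Ivy    DEN        6          24
12   Wes    NYC        6          24
Then the mean of column 'reports_x4': 24.0

24.0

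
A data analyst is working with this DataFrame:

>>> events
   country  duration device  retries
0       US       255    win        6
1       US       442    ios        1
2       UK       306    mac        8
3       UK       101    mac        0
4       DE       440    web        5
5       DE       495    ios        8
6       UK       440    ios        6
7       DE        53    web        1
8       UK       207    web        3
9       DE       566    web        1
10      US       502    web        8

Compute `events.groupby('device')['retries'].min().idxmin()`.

mac

group by device, min of retries:
device
ios    1
mac    0
web    1
win    6
Name: retries, dtype: int64
The label with the smallest value is mac.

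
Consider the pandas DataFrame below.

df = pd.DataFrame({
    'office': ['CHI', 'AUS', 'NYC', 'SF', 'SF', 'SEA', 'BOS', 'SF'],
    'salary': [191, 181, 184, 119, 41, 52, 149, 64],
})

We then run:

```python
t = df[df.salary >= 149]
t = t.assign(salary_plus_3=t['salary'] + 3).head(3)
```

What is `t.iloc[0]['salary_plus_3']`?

filter rows where salary >= 149:
  office  salary
0    CHI     191
1    AUS     181
2    NYC     184
6    BOS     149
add column salary_plus_3 = t['salary'] + 3:
  office  salary  salary_plus_3
0    CHI     191            194
1    AUS     181            184
2    NYC     184            187
6    BOS     149            152
take first 3 rows:
  office  salary  salary_plus_3
0    CHI     191            194
1    AUS     181            184
2    NYC     184            187

194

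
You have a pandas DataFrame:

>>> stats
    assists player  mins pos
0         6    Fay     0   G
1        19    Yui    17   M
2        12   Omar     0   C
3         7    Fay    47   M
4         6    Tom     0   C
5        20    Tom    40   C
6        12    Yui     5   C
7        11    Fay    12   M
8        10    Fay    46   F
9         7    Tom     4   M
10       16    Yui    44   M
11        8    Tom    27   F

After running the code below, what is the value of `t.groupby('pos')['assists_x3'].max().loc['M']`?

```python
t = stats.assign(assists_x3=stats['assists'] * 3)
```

57

add column assists_x3 = stats['assists'] * 3:
    assists player  mins pos  assists_x3
0         6    Fay     0   G          18
1        19    Yui    17   M          57
2        12   Omar     0   C          36
3         7    Fay    47   M          21
4         6    Tom     0   C          18
5        20    Tom    40   C          60
6        12    Yui     5   C          36
7        11    Fay    12   M          33
8        10    Fay    46   F          30
9         7    Tom     4   M          21
10       16    Yui    44   M          48
11        8    Tom    27   F          24
group by pos, max of assists_x3:
pos
C    60
F    30
G    18
M    57
Name: assists_x3, dtype: int64
Reading off the value at index 'M', we get 57.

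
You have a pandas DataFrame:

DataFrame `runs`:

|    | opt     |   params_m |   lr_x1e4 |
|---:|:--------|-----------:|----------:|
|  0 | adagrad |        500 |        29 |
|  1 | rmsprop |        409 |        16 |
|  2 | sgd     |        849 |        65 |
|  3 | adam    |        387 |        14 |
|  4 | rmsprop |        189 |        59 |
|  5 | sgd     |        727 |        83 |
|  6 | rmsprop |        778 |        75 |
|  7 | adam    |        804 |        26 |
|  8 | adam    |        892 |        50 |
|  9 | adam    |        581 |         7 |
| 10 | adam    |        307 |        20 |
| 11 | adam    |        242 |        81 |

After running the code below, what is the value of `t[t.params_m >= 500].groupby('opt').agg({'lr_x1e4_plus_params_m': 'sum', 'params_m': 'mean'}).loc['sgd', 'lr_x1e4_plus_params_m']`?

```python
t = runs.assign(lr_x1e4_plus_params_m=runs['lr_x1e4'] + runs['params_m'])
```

1724

add column lr_x1e4_plus_params_m = runs['lr_x1e4'] + runs['params_m']:
        opt  params_m  lr_x1e4  lr_x1e4_plus_params_m
0   adagrad       500       29                    529
1   rmsprop       409       16                    425
2       sgd       849       65                    914
3      adam       387       14                    401
4   rmsprop       189       59                    248
5       sgd       727       83                    810
6   rmsprop       778       75                    853
7      adam       804       26                    830
8      adam       892       50                    942
9      adam       581        7                    588
10     adam       307       20                    327
11     adam       242       81                    323
filter rows where params_m >= 500:
       opt  params_m  lr_x1e4  lr_x1e4_plus_params_m
0  adagrad       500       29                    529
2      sgd       849       65                    914
5      sgd       727       83                    810
6  rmsprop       778       75                    853
7     adam       804       26                    830
8     adam       892       50                    942
9     adam       581        7                    588
group by opt: sum(lr_x1e4_plus_params_m), mean(params_m):
         lr_x1e4_plus_params_m  params_m
opt                                     
adagrad                    529     500.0
adam                      2360     759.0
rmsprop                    853     778.0
sgd                       1724     788.0
The value at row 'sgd', column 'lr_x1e4_plus_params_m' is 1724.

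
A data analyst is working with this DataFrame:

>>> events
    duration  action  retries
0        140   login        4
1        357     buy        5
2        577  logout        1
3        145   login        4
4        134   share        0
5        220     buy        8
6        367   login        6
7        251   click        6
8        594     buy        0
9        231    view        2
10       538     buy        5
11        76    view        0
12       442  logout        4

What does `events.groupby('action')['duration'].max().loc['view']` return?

231

group by action, max of duration:
action
buy       594
click     251
login     367
logout    577
share     134
view      231
Name: duration, dtype: int64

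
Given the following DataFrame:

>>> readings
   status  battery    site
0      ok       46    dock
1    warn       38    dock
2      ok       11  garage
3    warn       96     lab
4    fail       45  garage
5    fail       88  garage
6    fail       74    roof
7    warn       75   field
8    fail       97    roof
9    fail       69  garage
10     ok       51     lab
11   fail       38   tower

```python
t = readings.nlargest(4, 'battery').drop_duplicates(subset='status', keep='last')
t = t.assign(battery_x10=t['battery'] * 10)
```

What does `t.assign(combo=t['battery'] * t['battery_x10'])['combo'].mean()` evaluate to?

take 4 rows with largest battery:
  status  battery    site
8   fail       97    roof
3   warn       96     lab
5   fail       88  garage
7   warn       75   field
drop duplicate status (keep=last):
  status  battery    site
5   fail       88  garage
7   warn       75   field
add column battery_x10 = t['battery'] * 10:
  status  battery    site  battery_x10
5   fail       88  garage          880
7   warn       75   field          750
add column combo = t['battery'] * t['battery_x10']:
  status  battery    site  battery_x10  combo
5   fail       88  garage          880  77440
7   warn       75   field          750  56250
mean of column 'combo' → 66845.0

66845.0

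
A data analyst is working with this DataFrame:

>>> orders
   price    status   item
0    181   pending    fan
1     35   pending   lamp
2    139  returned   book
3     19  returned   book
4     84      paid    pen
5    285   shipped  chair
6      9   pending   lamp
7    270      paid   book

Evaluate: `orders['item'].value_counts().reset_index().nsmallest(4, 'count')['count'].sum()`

5

value_counts of item:
item
book     3
lamp     2
fan      1
pen      1
chair    1
Name: count, dtype: int64
reset_index():
    item  count
0   book      3
1   lamp      2
2    fan      1
3    pen      1
4  chair      1
take 4 rows with smallest count:
    item  count
2    fan      1
3    pen      1
4  chair      1
1   lamp      2
The sum of column 'count' is 5.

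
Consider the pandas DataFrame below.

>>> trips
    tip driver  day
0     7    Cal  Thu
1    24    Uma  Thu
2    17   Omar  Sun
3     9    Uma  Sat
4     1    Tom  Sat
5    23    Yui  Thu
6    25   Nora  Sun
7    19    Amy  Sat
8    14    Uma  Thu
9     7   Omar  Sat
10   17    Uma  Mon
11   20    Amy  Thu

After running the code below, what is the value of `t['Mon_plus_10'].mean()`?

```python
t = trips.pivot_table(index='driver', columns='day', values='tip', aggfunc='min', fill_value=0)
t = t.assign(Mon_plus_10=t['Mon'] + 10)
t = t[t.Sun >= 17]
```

pivot: rows=driver, cols=day, min(tip):
day     Mon  Sat  Sun  Thu
driver                    
Amy       0   19    0   20
Cal       0    0    0    7
Nora      0    0   25    0
Omar      0    7   17    0
Tom       0    1    0    0
Uma      17    9    0   14
Yui       0    0    0   23
add column Mon_plus_10 = t['Mon'] + 10:
day     Mon  Sat  Sun  Thu  Mon_plus_10
driver                                 
Amy       0   19    0   20           10
Cal       0    0    0    7           10
Nora      0    0   25    0           10
Omar      0    7   17    0           10
Tom       0    1    0    0           10
Uma      17    9    0   14           27
Yui       0    0    0   23           10
filter rows where Sun >= 17:
day     Mon  Sat  Sun  Thu  Mon_plus_10
driver                                 
Nora      0    0   25    0           10
Omar      0    7   17    0           10

10.0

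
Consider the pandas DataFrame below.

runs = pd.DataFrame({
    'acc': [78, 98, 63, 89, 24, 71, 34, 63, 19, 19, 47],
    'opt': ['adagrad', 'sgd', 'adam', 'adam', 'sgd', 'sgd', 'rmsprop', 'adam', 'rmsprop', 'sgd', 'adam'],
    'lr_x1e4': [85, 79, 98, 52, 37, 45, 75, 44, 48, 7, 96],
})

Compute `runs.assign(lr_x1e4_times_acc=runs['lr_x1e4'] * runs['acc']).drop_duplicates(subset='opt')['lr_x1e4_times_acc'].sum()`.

add column lr_x1e4_times_acc = runs['lr_x1e4'] * runs['acc']:
    acc      opt  lr_x1e4  lr_x1e4_times_acc
0    78  adagrad       85               6630
1    98      sgd       79               7742
2    63     adam       98               6174
3    89     adam       52               4628
4    24      sgd       37                888
5    71      sgd       45               3195
6    34  rmsprop       75               2550
7    63     adam       44               2772
8    19  rmsprop       48                912
9    19      sgd        7                133
10   47     adam       96               4512
drop duplicate opt (keep=first):
   acc      opt  lr_x1e4  lr_x1e4_times_acc
0   78  adagrad       85               6630
1   98      sgd       79               7742
2   63     adam       98               6174
6   34  rmsprop       75               2550
The sum of column 'lr_x1e4_times_acc' is 23096.

23096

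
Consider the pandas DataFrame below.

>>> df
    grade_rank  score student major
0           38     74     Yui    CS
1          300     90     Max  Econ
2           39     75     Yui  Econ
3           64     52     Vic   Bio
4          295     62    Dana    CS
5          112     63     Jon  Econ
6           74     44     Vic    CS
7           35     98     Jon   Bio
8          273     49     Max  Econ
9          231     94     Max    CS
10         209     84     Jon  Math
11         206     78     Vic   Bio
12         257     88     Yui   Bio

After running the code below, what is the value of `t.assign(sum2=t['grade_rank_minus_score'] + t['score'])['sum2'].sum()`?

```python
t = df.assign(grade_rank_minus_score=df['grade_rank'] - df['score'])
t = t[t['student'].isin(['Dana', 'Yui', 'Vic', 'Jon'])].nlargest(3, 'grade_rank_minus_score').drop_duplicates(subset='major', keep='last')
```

501

add column grade_rank_minus_score = df['grade_rank'] - df['score']:
    grade_rank  score student major  grade_rank_minus_score
0           38     74     Yui    CS                     -36
1          300     90     Max  Econ                     210
2           39     75     Yui  Econ                     -36
3           64     52     Vic   Bio                      12
4          295     62    Dana    CS                     233
5          112     63     Jon  Econ                      49
6           74     44     Vic    CS                      30
7           35     98     Jon   Bio                     -63
8          273     49     Max  Econ                     224
9          231     94     Max    CS                     137
10         209     84     Jon  Math                     125
11         206     78     Vic   Bio                     128
12         257     88     Yui   Bio                     169
filter rows where student in ['Dana', 'Yui', 'Vic', 'Jon']:
    grade_rank  score student major  grade_rank_minus_score
0           38     74     Yui    CS                     -36
2           39     75     Yui  Econ                     -36
3           64     52     Vic   Bio                      12
4          295     62    Dana    CS                     233
5          112     63     Jon  Econ                      49
6           74     44     Vic    CS                      30
7           35     98     Jon   Bio                     -63
10         209     84     Jon  Math                     125
11         206     78     Vic   Bio                     128
12         257     88     Yui   Bio                     169
take 3 rows with largest grade_rank_minus_score:
    grade_rank  score student major  grade_rank_minus_score
4          295     62    Dana    CS                     233
12         257     88     Yui   Bio                     169
11         206     78     Vic   Bio                     128
drop duplicate major (keep=last):
    grade_rank  score student major  grade_rank_minus_score
4          295     62    Dana    CS                     233
11         206     78     Vic   Bio                     128
add column sum2 = t['grade_rank_minus_score'] + t['score']:
    grade_rank  score student major  grade_rank_minus_score  sum2
4          295     62    Dana    CS                     233   295
11         206     78     Vic   Bio                     128   206
Taking the sum of column 'sum2' gives 501.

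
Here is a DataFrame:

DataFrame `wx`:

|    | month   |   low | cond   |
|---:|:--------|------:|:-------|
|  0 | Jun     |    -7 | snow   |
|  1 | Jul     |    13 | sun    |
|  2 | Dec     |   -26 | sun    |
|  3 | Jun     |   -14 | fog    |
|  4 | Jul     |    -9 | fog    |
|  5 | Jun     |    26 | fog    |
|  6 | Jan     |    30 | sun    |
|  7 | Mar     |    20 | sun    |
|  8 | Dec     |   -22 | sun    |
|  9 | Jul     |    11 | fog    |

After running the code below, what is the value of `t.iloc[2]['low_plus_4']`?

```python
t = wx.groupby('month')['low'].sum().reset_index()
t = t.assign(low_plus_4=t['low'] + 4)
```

group by month, sum of low:
month
Dec   -48
Jan    30
Jul    15
Jun     5
Mar    20
Name: low, dtype: int64
reset_index():
  month  low
0   Dec  -48
1   Jan   30
2   Jul   15
3   Jun    5
4   Mar   20
add column low_plus_4 = t['low'] + 4:
  month  low  low_plus_4
0   Dec  -48         -44
1   Jan   30          34
2   Jul   15          19
3   Jun    5           9
4   Mar   20          24

19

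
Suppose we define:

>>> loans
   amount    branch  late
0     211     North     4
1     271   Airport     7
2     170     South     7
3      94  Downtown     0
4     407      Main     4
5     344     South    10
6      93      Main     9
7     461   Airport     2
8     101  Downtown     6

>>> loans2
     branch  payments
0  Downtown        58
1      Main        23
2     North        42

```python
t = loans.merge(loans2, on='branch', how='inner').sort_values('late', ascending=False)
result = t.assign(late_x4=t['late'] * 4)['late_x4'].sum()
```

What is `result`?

92

merge on 'branch' (how='inner') → 5 rows:
   amount    branch  late  payments
0     211     North     4        42
1      94  Downtown     0        58
2     407      Main     4        23
3      93      Main     9        23
4     101  Downtown     6        58
sort by late descending:
   amount    branch  late  payments
3      93      Main     9        23
4     101  Downtown     6        58
0     211     North     4        42
2     407      Main     4        23
1      94  Downtown     0        58
add column late_x4 = t['late'] * 4:
   amount    branch  late  payments  late_x4
3      93      Main     9        23       36
4     101  Downtown     6        58       24
0     211     North     4        42       16
2     407      Main     4        23       16
1      94  Downtown     0        58        0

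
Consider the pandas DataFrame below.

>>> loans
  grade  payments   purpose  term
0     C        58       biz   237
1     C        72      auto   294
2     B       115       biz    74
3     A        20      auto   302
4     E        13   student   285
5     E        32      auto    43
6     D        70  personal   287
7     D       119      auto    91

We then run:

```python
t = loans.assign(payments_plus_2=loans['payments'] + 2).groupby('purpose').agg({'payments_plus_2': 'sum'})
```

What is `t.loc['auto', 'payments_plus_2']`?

add column payments_plus_2 = loans['payments'] + 2:
  grade  payments   purpose  term  payments_plus_2
0     C        58       biz   237               60
1     C        72      auto   294               74
2     B       115       biz    74              117
3     A        20      auto   302               22
4     E        13   student   285               15
5     E        32      auto    43               34
6     D        70  personal   287               72
7     D       119      auto    91              121
group by purpose, sum of payments_plus_2:
          payments_plus_2
purpose                  
auto                  251
biz                   177
personal               72
student                15
So loc['auto', 'payments_plus_2'] = 251.

251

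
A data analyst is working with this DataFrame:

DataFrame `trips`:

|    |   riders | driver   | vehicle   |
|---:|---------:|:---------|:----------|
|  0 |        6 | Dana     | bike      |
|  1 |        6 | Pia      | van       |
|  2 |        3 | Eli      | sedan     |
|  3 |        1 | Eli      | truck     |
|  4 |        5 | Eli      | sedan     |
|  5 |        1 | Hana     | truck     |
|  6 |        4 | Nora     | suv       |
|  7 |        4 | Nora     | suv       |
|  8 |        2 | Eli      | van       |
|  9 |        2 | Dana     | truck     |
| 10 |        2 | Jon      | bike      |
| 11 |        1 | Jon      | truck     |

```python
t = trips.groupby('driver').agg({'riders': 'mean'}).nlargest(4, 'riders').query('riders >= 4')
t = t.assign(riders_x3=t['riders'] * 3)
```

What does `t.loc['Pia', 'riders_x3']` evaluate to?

group by driver, mean of riders:
        riders
driver        
Dana      4.00
Eli       2.75
Hana      1.00
Jon       1.50
Nora      4.00
Pia       6.00
take 4 rows with largest riders:
        riders
driver        
Pia       6.00
Dana      4.00
Nora      4.00
Eli       2.75
filter rows where riders >= 4:
        riders
driver        
Pia        6.0
Dana       4.0
Nora       4.0
add column riders_x3 = t['riders'] * 3:
        riders  riders_x3
driver                   
Pia        6.0       18.0
Dana       4.0       12.0
Nora       4.0       12.0
Taking the value at row 'Pia', column 'riders_x3' gives 18.0.

18.0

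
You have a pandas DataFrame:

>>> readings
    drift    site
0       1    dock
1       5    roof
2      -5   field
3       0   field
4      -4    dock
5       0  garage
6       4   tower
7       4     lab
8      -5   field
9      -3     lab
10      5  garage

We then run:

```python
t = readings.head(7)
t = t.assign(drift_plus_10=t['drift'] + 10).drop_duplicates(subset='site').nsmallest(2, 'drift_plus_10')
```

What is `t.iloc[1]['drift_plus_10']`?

take first 7 rows:
   drift    site
0      1    dock
1      5    roof
2     -5   field
3      0   field
4     -4    dock
5      0  garage
6      4   tower
add column drift_plus_10 = t['drift'] + 10:
   drift    site  drift_plus_10
0      1    dock             11
1      5    roof             15
2     -5   field              5
3      0   field             10
4     -4    dock              6
5      0  garage             10
6      4   tower             14
drop duplicate site (keep=first):
   drift    site  drift_plus_10
0      1    dock             11
1      5    roof             15
2     -5   field              5
5      0  garage             10
6      4   tower             14
take 2 rows with smallest drift_plus_10:
   drift    site  drift_plus_10
2     -5   field              5
5      0  garage             10
Hence 10.

10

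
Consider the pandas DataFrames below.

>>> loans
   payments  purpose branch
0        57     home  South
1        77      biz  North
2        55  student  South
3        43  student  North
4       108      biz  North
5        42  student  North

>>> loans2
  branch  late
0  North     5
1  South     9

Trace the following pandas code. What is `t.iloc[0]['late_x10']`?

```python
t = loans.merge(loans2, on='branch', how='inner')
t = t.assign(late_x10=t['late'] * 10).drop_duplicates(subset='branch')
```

merge on 'branch' (how='inner') → 6 rows:
   payments  purpose branch  late
0        57     home  South     9
1        77      biz  North     5
2        55  student  South     9
3        43  student  North     5
4       108      biz  North     5
5        42  student  North     5
add column late_x10 = t['late'] * 10:
   payments  purpose branch  late  late_x10
0        57     home  South     9        90
1        77      biz  North     5        50
2        55  student  South     9        90
3        43  student  North     5        50
4       108      biz  North     5        50
5        42  student  North     5        50
drop duplicate branch (keep=first):
   payments purpose branch  late  late_x10
0        57    home  South     9        90
1        77     biz  North     5        50
Finally, value at position 0, column 'late_x10' = 90.

90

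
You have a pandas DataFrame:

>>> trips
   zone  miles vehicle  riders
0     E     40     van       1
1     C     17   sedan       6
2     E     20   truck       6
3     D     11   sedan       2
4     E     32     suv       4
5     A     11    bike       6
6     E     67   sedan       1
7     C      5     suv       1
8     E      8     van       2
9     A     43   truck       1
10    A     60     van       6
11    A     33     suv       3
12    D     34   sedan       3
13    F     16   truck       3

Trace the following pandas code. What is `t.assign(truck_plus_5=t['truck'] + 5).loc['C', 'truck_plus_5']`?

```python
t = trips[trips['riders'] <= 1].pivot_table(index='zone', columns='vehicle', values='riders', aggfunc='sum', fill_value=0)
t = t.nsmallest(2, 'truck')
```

5

filter rows where riders <= 1:
  zone  miles vehicle  riders
0    E     40     van       1
6    E     67   sedan       1
7    C      5     suv       1
9    A     43   truck       1
pivot: rows=zone, cols=vehicle, sum(riders):
vehicle  sedan  suv  truck  van
zone                           
A            0    0      1    0
C            0    1      0    0
E            1    0      0    1
take 2 rows with smallest truck:
vehicle  sedan  suv  truck  van
zone                           
C            0    1      0    0
E            1    0      0    1
add column truck_plus_5 = t['truck'] + 5:
vehicle  sedan  suv  truck  van  truck_plus_5
zone                                         
C            0    1      0    0             5
E            1    0      0    1             5
Finally, value at row 'C', column 'truck_plus_5' = 5.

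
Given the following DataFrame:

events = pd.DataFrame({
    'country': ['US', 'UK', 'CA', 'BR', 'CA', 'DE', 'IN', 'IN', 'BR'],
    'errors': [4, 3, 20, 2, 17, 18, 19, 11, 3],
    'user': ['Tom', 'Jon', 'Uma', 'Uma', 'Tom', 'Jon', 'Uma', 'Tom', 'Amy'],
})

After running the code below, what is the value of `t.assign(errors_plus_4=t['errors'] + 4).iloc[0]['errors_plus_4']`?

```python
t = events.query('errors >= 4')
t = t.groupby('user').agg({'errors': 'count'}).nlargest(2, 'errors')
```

7

filter rows where errors >= 4:
  country  errors user
0      US       4  Tom
2      CA      20  Uma
4      CA      17  Tom
5      DE      18  Jon
6      IN      19  Uma
7      IN      11  Tom
group by user, count of errors:
      errors
user        
Jon        1
Tom        3
Uma        2
take 2 rows with largest errors:
      errors
user        
Tom        3
Uma        2
add column errors_plus_4 = t['errors'] + 4:
      errors  errors_plus_4
user                       
Tom        3              7
Uma        2              6
Then the value at position 0, column 'errors_plus_4': 7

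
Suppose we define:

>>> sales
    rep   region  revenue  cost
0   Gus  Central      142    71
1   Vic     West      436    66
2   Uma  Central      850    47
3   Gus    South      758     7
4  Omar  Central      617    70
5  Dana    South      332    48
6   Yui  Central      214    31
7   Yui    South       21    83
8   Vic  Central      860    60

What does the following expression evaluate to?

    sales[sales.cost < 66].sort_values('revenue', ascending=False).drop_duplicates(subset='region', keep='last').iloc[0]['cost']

filter rows where cost < 66:
    rep   region  revenue  cost
2   Uma  Central      850    47
3   Gus    South      758     7
5  Dana    South      332    48
6   Yui  Central      214    31
8   Vic  Central      860    60
sort by revenue descending:
    rep   region  revenue  cost
8   Vic  Central      860    60
2   Uma  Central      850    47
3   Gus    South      758     7
5  Dana    South      332    48
6   Yui  Central      214    31
drop duplicate region (keep=last):
    rep   region  revenue  cost
5  Dana    South      332    48
6   Yui  Central      214    31
Finally, value at position 0, column 'cost' = 48.

48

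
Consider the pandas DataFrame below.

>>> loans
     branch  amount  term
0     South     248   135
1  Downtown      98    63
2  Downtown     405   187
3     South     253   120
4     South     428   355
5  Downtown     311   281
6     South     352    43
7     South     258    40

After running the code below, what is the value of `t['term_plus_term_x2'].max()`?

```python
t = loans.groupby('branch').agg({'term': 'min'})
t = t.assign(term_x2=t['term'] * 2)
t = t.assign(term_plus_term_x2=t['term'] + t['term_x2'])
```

189

group by branch, min of term:
          term
branch        
Downtown    63
South       40
add column term_x2 = t['term'] * 2:
          term  term_x2
branch                 
Downtown    63      126
South       40       80
add column term_plus_term_x2 = t['term'] + t['term_x2']:
          term  term_x2  term_plus_term_x2
branch                                    
Downtown    63      126                189
South       40       80                120
max of column 'term_plus_term_x2' → 189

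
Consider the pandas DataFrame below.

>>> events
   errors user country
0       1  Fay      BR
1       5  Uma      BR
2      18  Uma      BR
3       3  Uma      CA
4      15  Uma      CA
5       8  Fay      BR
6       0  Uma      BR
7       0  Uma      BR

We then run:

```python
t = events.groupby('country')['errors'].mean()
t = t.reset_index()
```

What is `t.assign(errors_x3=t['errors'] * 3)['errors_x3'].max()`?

group by country, mean of errors:
country
BR    5.333333
CA    9.000000
Name: errors, dtype: float64
reset_index():
  country    errors
0      BR  5.333333
1      CA  9.000000
add column errors_x3 = t['errors'] * 3:
  country    errors  errors_x3
0      BR  5.333333       16.0
1      CA  9.000000       27.0
So max() = 27.0.

27.0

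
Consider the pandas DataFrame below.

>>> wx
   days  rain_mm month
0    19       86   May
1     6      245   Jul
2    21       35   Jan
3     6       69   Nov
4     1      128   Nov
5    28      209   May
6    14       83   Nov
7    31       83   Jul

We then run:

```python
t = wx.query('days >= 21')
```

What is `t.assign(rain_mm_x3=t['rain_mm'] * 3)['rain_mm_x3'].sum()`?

981

filter rows where days >= 21:
   days  rain_mm month
2    21       35   Jan
5    28      209   May
7    31       83   Jul
add column rain_mm_x3 = t['rain_mm'] * 3:
   days  rain_mm month  rain_mm_x3
2    21       35   Jan         105
5    28      209   May         627
7    31       83   Jul         249
Finally, sum of column 'rain_mm_x3' = 981.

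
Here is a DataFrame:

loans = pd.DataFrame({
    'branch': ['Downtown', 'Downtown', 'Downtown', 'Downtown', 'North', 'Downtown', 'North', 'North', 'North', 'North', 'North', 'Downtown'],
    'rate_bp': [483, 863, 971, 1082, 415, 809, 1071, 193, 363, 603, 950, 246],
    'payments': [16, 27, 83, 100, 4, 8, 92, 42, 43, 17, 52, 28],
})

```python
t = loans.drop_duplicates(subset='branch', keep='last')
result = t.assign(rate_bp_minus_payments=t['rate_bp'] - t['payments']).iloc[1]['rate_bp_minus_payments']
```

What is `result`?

drop duplicate branch (keep=last):
      branch  rate_bp  payments
10     North      950        52
11  Downtown      246        28
add column rate_bp_minus_payments = t['rate_bp'] - t['payments']:
      branch  rate_bp  payments  rate_bp_minus_payments
10     North      950        52                     898
11  Downtown      246        28                     218

218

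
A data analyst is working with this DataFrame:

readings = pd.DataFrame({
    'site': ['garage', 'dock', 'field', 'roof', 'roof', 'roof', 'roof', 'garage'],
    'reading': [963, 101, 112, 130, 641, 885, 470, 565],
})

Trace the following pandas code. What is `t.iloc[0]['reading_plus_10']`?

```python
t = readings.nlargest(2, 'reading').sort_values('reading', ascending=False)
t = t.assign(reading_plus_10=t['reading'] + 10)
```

take 2 rows with largest reading:
     site  reading
0  garage      963
5    roof      885
sort by reading descending:
     site  reading
0  garage      963
5    roof      885
add column reading_plus_10 = t['reading'] + 10:
     site  reading  reading_plus_10
0  garage      963              973
5    roof      885              895
Then the value at position 0, column 'reading_plus_10': 973

973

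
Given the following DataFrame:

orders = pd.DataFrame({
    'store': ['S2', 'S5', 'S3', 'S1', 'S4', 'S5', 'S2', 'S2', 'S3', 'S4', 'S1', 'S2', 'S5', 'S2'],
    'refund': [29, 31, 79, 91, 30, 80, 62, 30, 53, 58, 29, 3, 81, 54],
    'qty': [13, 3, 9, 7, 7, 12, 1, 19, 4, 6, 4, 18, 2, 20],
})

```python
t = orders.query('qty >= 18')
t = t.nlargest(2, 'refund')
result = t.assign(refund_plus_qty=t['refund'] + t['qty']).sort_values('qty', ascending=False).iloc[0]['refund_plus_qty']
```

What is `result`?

filter rows where qty >= 18:
   store  refund  qty
7     S2      30   19
11    S2       3   18
13    S2      54   20
take 2 rows with largest refund:
   store  refund  qty
13    S2      54   20
7     S2      30   19
add column refund_plus_qty = t['refund'] + t['qty']:
   store  refund  qty  refund_plus_qty
13    S2      54   20               74
7     S2      30   19               49
sort by qty descending:
   store  refund  qty  refund_plus_qty
13    S2      54   20               74
7     S2      30   19               49
value at position 0, column 'refund_plus_qty' → 74

74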